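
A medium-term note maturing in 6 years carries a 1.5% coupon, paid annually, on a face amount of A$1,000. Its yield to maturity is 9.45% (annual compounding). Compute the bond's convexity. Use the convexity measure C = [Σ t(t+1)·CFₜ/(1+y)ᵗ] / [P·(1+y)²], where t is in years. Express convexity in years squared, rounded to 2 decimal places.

With y = 0.0945:
  t   CF        PV=CF/(1+0.0945)^t    t·PV        t(t+1)·PV
  1        15.00        13.7049        13.7049          27.4098
  2        15.00        12.5216        25.0432          75.1296
  3        15.00        11.4405        34.3214         137.2857
  4        15.00        10.4527        41.8108         209.0539
  5        15.00         9.5502        47.7510         286.5060
  6     1,015.00       590.4341     3,542.6047      24,798.2331
  Σ                    648.1040     3,705.2360      25,533.6179
P = 648.1040.
Convexity = Σ t(t+1)·PV / [P·(1+y)²] = 25,533.6179 / (648.1040 × 1.197930) = 32.88790.

32.89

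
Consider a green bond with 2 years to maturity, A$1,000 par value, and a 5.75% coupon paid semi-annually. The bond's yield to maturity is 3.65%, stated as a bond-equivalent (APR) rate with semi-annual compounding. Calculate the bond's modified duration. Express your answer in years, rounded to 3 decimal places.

Periodic yield y = 0.01825. First find Macaulay duration:
  t   CF        PV=CF/(1+0.01825)^t    t·PV
  1        28.75        28.2347        28.2347
  2        28.75        27.7287        55.4573
  3        28.75        27.2317        81.6951
  4     1,028.75       956.9564     3,827.8258
  Σ                  1,040.1515     3,993.2129
P = 1,040.1515; Macaulay duration = 3,993.2129 / 1,040.1515 = 3.83907 half-year periods = 1.91953 years.
Modified duration = D_Mac / (1 + y) = 1.91953 / 1.01825 = 1.88513 years.

1.885 years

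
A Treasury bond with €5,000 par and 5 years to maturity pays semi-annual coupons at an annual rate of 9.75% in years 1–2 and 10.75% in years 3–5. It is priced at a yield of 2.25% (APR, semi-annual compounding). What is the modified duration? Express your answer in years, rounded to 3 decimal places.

4.165 years

Periodic yield y = 0.01125. First find Macaulay duration:
  t   CF        PV=CF/(1+0.01125)^t    t·PV
  1       243.75       241.0383       241.0383
  2       243.75       238.3568       476.7136
  3       243.75       235.7051       707.1154
  4       243.75       233.0829       932.3318
  5       268.75       254.1299     1,270.6496
  6       268.75       251.3028     1,507.8166
  7       268.75       248.5071     1,739.5494
  8       268.75       245.7425     1,965.9397
  9       268.75       243.0086     2,187.0775
  10    5,268.75     4,711.0992    47,110.9916
  Σ                  6,901.9732    58,139.2234
P = 6,901.9732; Macaulay duration = 58,139.2234 / 6,901.9732 = 8.42357 half-year periods = 4.21178 years.
Modified duration = D_Mac / (1 + y) = 4.21178 / 1.01125 = 4.16493 years.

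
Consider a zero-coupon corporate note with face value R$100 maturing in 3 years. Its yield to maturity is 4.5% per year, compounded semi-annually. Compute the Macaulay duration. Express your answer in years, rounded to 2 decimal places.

A zero-coupon bond has a single cash flow at maturity, so its Macaulay duration equals its maturity: 3 years.
(Equivalently: 6 semi-annual periods ÷ 2 = 3 years.)

3.00 years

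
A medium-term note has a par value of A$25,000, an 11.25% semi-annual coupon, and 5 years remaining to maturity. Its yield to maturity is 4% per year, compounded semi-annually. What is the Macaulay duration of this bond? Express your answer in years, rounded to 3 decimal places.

Periodic yield y = 0.02. Discount each cash flow and weight by its period:
  t   CF        PV=CF/(1+0.02)^t    t·PV
  1     1,406.25     1,378.6765     1,378.6765
  2     1,406.25     1,351.6436     2,703.2872
  3     1,406.25     1,325.1408     3,975.4223
  4     1,406.25     1,299.1576     5,196.6305
  5     1,406.25     1,273.6840     6,368.4198
  6     1,406.25     1,248.7098     7,492.2585
  7     1,406.25     1,224.2253     8,569.5768
  8     1,406.25     1,200.2208     9,601.7667
  9     1,406.25     1,176.6871    10,590.1838
  10   26,406.25    21,662.3223   216,623.2229
  Σ                 33,140.4677   272,499.4450
Price P = Σ PV = 33,140.4677.
Macaulay duration = Σ(t·PV) / P = 272,499.4450 / 33,140.4677 = 8.22256 half-year periods.
In years: 8.22256 / 2 = 4.11128 years.

4.111 years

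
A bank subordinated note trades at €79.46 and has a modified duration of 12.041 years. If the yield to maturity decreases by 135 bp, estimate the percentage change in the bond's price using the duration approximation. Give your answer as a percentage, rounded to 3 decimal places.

+16.255%

Duration approximation: ΔP/P ≈ -D_mod · Δy = -12.041 × (-0.0135) = +0.1625535.
As a percentage: +16.25535%.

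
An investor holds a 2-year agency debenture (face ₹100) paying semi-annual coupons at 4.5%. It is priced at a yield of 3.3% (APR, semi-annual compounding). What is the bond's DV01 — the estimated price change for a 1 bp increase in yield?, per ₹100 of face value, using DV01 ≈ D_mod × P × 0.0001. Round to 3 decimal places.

₹0.019

Periodic yield y = 0.0165.
  t   CF        PV=CF/(1+0.0165)^t    t·PV
  1         2.25         2.2135         2.2135
  2         2.25         2.1775         4.3551
  3         2.25         2.1422         6.4266
  4       102.25        95.7709       383.0838
  Σ                    102.3042       396.0790
P = 102.3042; D_Mac = 3.87158 half-year periods = 1.93579 yrs; D_mod = 1.90437 yrs.
DV01 ≈ 1.90437 × 102.3042 × 0.0001 = 0.019482.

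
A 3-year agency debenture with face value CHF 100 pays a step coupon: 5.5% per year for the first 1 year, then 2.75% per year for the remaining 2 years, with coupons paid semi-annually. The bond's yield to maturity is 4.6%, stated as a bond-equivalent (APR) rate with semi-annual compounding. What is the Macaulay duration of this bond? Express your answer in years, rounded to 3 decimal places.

Periodic yield y = 0.023. Discount each cash flow and weight by its period:
  t   CF        PV=CF/(1+0.023)^t    t·PV
  1        2.750         2.6882         2.6882
  2        2.750         2.6277         5.2555
  3        1.375         1.2843         3.8530
  4        1.375         1.2555         5.0218
  5        1.375         1.2272         6.1361
  6      101.375        88.4458       530.6746
  Σ                     97.5287       553.6292
Price P = Σ PV = 97.5287.
Macaulay duration = Σ(t·PV) / P = 553.6292 / 97.5287 = 5.67658 half-year periods.
In years: 5.67658 / 2 = 2.83829 years.

2.838 years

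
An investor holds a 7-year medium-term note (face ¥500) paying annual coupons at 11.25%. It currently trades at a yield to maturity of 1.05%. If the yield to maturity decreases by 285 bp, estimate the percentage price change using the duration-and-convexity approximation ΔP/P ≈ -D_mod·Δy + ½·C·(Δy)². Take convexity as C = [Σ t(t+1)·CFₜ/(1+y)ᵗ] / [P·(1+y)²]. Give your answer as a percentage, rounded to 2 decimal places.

With y = 0.0105:
  t   CF        PV=CF/(1+0.0105)^t    t·PV        t(t+1)·PV
  1        56.25        55.6655        55.6655         111.3310
  2        56.25        55.0871       110.1742         330.5226
  3        56.25        54.5147       163.5441         654.1763
  4        56.25        53.9482       215.7929       1,078.9647
  5        56.25        53.3877       266.9383       1,601.6300
  6        56.25        52.8329       316.9975       2,218.9827
  7       556.25       517.0301     3,619.2105      28,953.6837
  Σ                    842.4662     4,748.3231      34,949.2910
P = 842.4662; D_Mac = 5.63622 yrs; D_mod = 5.57765 yrs; C = 40.62686.
Duration effect: -5.57765 × (-0.0285) = +0.158963
Convexity effect: 0.5 × 40.62686 × (-0.0285)² = +0.0164996
ΔP/P ≈ +0.158963 + 0.0164996 = +0.175463 = +17.5463%.

+17.55%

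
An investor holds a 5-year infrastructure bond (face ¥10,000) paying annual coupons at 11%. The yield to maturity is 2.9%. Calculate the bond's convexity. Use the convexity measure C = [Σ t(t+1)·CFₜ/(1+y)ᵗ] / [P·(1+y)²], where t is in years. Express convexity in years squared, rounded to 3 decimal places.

22.630

With y = 0.029:
  t   CF        PV=CF/(1+0.029)^t    t·PV        t(t+1)·PV
  1     1,100.00     1,068.9990     1,068.9990       2,137.9981
  2     1,100.00     1,038.8717     2,077.7435       6,233.2305
  3     1,100.00     1,009.5935     3,028.7806      12,115.1224
  4     1,100.00       981.1405     3,924.5618      19,622.8092
  5    11,100.00     9,621.5736    48,107.8678     288,647.2071
  Σ                 13,720.1783    58,207.9528     328,756.3673
P = 13,720.1783.
Convexity = Σ t(t+1)·PV / [P·(1+y)²] = 328,756.3673 / (13,720.1783 × 1.058841) = 22.62995.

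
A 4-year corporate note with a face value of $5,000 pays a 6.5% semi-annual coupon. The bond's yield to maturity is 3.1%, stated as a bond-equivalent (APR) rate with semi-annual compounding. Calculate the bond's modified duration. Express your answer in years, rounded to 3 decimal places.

Periodic yield y = 0.0155. First find Macaulay duration:
  t   CF        PV=CF/(1+0.0155)^t    t·PV
  1       162.50       160.0197       160.0197
  2       162.50       157.5772       315.1545
  3       162.50       155.1721       465.5162
  4       162.50       152.8036       611.2145
  5       162.50       150.4713       752.3566
  6       162.50       148.1746       889.0477
  7       162.50       145.9130     1,021.3907
  8     5,162.50     4,564.7883    36,518.3065
  Σ                  5,634.9199    40,733.0065
P = 5,634.9199; Macaulay duration = 40,733.0065 / 5,634.9199 = 7.22868 half-year periods = 3.61434 years.
Modified duration = D_Mac / (1 + y) = 3.61434 / 1.0155 = 3.55917 years.

3.559 years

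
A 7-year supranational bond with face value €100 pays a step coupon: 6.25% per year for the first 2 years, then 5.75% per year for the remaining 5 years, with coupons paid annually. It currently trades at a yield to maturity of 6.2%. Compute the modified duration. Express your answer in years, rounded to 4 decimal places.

5.5552 years

Periodic yield y = 0.062. First find Macaulay duration:
  t   CF        PV=CF/(1+0.062)^t    t·PV
  1         6.25         5.8851         5.8851
  2         6.25         5.5415        11.0831
  3         5.75         4.8006        14.4018
  4         5.75         4.5203        18.0813
  5         5.75         4.2564        21.2821
  6         5.75         4.0079        24.0476
  7       105.75        69.4079       485.8551
  Σ                     98.4198       580.6362
P = 98.4198; Macaulay duration = 580.6362 / 98.4198 = 5.89959 years.
Modified duration = D_Mac / (1 + y) = 5.89959 / 1.062 = 5.55517 years.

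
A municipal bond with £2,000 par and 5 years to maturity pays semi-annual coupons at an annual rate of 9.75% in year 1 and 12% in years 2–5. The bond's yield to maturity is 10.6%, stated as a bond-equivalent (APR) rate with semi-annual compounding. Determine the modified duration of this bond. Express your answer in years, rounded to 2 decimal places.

Periodic yield y = 0.053. First find Macaulay duration:
  t   CF        PV=CF/(1+0.053)^t    t·PV
  1        97.50        92.5926        92.5926
  2        97.50        87.9322       175.8644
  3       120.00       102.7770       308.3311
  4       120.00        97.6040       390.4161
  5       120.00        92.6914       463.4569
  6       120.00        88.0260       528.1561
  7       120.00        83.5955       585.1682
  8       120.00        79.3879       635.1031
  9       120.00        75.3921       678.5290
  10    2,120.00     1,264.8882    12,648.8822
  Σ                  2,064.8869    16,506.4998
P = 2,064.8869; Macaulay duration = 16,506.4998 / 2,064.8869 = 7.99390 half-year periods = 3.99695 years.
Modified duration = D_Mac / (1 + y) = 3.99695 / 1.053 = 3.79577 years.

3.80 years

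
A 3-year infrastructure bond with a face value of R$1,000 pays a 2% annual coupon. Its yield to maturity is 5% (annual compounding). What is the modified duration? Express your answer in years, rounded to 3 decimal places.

2.799 years

Periodic yield y = 0.05. First find Macaulay duration:
  t   CF        PV=CF/(1+0.05)^t    t·PV
  1        20.00        19.0476        19.0476
  2        20.00        18.1406        36.2812
  3     1,020.00       881.1144     2,643.3431
  Σ                    918.3026     2,698.6718
P = 918.3026; Macaulay duration = 2,698.6718 / 918.3026 = 2.93876 years.
Modified duration = D_Mac / (1 + y) = 2.93876 / 1.05 = 2.79882 years.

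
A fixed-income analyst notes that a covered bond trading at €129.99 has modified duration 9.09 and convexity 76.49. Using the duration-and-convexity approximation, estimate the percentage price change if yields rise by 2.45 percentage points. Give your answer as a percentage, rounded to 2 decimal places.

-19.97%

Duration effect: -D_mod·Δy = -9.09 × (+0.0245) = -0.222705
Convexity effect: ½·C·(Δy)² = 0.5 × 76.49 × (0.0245)² = +0.02295656125
ΔP/P ≈ -0.222705 + 0.02295656125 = -0.19974843875
= -19.974843875%.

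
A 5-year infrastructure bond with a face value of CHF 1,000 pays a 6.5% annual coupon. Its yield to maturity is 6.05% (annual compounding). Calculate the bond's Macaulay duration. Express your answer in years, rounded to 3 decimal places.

Periodic yield y = 0.0605. Discount each cash flow and weight by its year:
  t   CF        PV=CF/(1+0.0605)^t    t·PV
  1        65.00        61.2918        61.2918
  2        65.00        57.7952       115.5905
  3        65.00        54.4981       163.4943
  4        65.00        51.3891       205.5562
  5     1,065.00       793.9556     3,969.7782
  Σ                  1,018.9299     4,515.7111
Price P = Σ PV = 1,018.9299.
Macaulay duration = Σ(t·PV) / P = 4,515.7111 / 1,018.9299 = 4.43182 years.

4.432 years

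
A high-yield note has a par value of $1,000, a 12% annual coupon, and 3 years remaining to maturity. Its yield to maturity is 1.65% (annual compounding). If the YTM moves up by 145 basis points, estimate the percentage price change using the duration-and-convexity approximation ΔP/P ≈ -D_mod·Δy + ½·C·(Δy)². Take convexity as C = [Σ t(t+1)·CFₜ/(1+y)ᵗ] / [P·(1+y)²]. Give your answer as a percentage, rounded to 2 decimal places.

-3.79%

With y = 0.0165:
  t   CF        PV=CF/(1+0.0165)^t    t·PV        t(t+1)·PV
  1       120.00       118.0521       118.0521         236.1043
  2       120.00       116.1359       232.2718         696.8154
  3     1,120.00     1,066.3404     3,199.0213      12,796.0851
  Σ                  1,300.5285     3,549.3452      13,729.0048
P = 1,300.5285; D_Mac = 2.72916 yrs; D_mod = 2.68486 yrs; C = 10.21655.
Duration effect: -2.68486 × (+0.0145) = -0.038930
Convexity effect: 0.5 × 10.21655 × (0.0145)² = +0.0010740
ΔP/P ≈ -0.038930 + 0.0010740 = -0.037856 = -3.7856%.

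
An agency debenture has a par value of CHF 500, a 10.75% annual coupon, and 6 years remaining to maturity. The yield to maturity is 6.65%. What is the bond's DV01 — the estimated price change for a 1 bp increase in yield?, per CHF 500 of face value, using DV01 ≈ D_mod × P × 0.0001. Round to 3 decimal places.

Periodic yield y = 0.0665.
  t   CF        PV=CF/(1+0.0665)^t    t·PV
  1        53.75        50.3985        50.3985
  2        53.75        47.2560        94.5120
  3        53.75        44.3094       132.9282
  4        53.75        41.5466       166.1862
  5        53.75        38.9560       194.7799
  6       553.75       376.3124     2,257.8747
  Σ                    598.7789     2,896.6795
P = 598.7789; D_Mac = 4.83764 yrs; D_mod = 4.53600 yrs.
DV01 ≈ 4.53600 × 598.7789 × 0.0001 = 0.271606.

CHF 0.272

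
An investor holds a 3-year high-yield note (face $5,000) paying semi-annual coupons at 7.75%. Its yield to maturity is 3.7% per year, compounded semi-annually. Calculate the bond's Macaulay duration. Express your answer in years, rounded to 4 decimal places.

2.7500 years

Periodic yield y = 0.0185. Discount each cash flow and weight by its period:
  t   CF        PV=CF/(1+0.0185)^t    t·PV
  1       193.75       190.2307       190.2307
  2       193.75       186.7754       373.5508
  3       193.75       183.3828       550.1484
  4       193.75       180.0518       720.2074
  5       193.75       176.7814       883.9070
  6     5,193.75     4,652.8049    27,916.8293
  Σ                  5,570.0270    30,634.8736
Price P = Σ PV = 5,570.0270.
Macaulay duration = Σ(t·PV) / P = 30,634.8736 / 5,570.0270 = 5.49995 half-year periods.
In years: 5.49995 / 2 = 2.74998 years.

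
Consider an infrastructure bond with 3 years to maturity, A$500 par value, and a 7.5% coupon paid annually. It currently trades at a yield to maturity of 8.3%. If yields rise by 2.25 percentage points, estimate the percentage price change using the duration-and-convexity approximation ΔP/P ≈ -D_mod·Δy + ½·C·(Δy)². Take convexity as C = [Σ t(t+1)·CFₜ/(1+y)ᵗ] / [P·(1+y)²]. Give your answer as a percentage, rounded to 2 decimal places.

With y = 0.083:
  t   CF        PV=CF/(1+0.083)^t    t·PV        t(t+1)·PV
  1        37.50        34.6260        34.6260          69.2521
  2        37.50        31.9723        63.9447         191.8340
  3       537.50       423.1488     1,269.4464       5,077.7854
  Σ                    489.7472     1,368.0171       5,338.8715
P = 489.7472; D_Mac = 2.79331 yrs; D_mod = 2.57924 yrs; C = 9.29438.
Duration effect: -2.57924 × (+0.0225) = -0.058033
Convexity effect: 0.5 × 9.29438 × (0.0225)² = +0.0023526
ΔP/P ≈ -0.058033 + 0.0023526 = -0.055680 = -5.5680%.

-5.57%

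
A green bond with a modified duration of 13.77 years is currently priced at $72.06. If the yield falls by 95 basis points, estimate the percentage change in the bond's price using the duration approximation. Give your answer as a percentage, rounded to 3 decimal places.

+13.082%

Duration approximation: ΔP/P ≈ -D_mod · Δy = -13.77 × (-0.0095) = +0.130815.
As a percentage: +13.0815%.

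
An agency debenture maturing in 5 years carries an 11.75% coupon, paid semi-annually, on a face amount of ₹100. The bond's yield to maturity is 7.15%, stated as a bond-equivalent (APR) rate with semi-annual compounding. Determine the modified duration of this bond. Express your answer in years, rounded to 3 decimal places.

Periodic yield y = 0.03575. First find Macaulay duration:
  t   CF        PV=CF/(1+0.03575)^t    t·PV
  1        5.875         5.6722         5.6722
  2        5.875         5.4764        10.9529
  3        5.875         5.2874        15.8622
  4        5.875         5.1049        20.4196
  5        5.875         4.9287        24.6435
  6        5.875         4.7586        28.5515
  7        5.875         4.5943        32.1604
  8        5.875         4.4358        35.4861
  9        5.875         4.2827        38.5439
  10     105.875        74.5151       745.1505
  Σ                    119.0561       957.4430
P = 119.0561; Macaulay duration = 957.4430 / 119.0561 = 8.04195 half-year periods = 4.02097 years.
Modified duration = D_Mac / (1 + y) = 4.02097 / 1.03575 = 3.88219 years.

3.882 years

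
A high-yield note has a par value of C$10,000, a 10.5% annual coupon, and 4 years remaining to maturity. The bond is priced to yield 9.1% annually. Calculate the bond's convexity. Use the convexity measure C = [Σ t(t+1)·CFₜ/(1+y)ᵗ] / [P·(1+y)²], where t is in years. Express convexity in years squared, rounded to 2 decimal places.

With y = 0.091:
  t   CF        PV=CF/(1+0.091)^t    t·PV        t(t+1)·PV
  1     1,050.00       962.4198       962.4198       1,924.8396
  2     1,050.00       882.1446     1,764.2893       5,292.8678
  3     1,050.00       808.5652     2,425.6956       9,702.7824
  4    11,050.00     7,799.4374    31,197.7495     155,988.7476
  Σ                 10,452.5670    36,350.1542     172,909.2375
P = 10,452.5670.
Convexity = Σ t(t+1)·PV / [P·(1+y)²] = 172,909.2375 / (10,452.5670 × 1.190281) = 13.89779.

13.90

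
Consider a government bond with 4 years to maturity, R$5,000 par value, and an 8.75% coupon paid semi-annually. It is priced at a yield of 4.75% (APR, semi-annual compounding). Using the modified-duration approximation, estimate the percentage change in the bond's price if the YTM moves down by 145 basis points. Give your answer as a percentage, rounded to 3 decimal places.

Periodic yield y = 0.02375. Modified duration first:
  t   CF        PV=CF/(1+0.02375)^t    t·PV
  1       218.75       213.6752       213.6752
  2       218.75       208.7182       417.4363
  3       218.75       203.8761       611.6283
  4       218.75       199.1464       796.5855
  5       218.75       194.5264       972.6319
  6       218.75       190.0136     1,140.0813
  7       218.75       185.6054     1,299.2380
  8     5,218.75     4,325.2894    34,602.3155
  Σ                  5,720.8506    40,053.5919
P = 5,720.8506; D_Mac = 7.00134 half-year periods = 3.50067 yrs; D_mod = 3.50067/(1+0.02375) = 3.41946 yrs.
ΔP/P ≈ -D_mod · Δy = -3.41946 × (-0.0145) = +0.049582 = +4.9582%.

+4.958%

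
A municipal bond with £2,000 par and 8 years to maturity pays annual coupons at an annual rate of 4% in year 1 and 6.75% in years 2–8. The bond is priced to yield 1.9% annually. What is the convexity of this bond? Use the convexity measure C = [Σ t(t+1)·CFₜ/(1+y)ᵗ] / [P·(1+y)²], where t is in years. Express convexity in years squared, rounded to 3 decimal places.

55.249

With y = 0.019:
  t   CF        PV=CF/(1+0.019)^t    t·PV        t(t+1)·PV
  1        80.00        78.5083        78.5083         157.0167
  2       135.00       130.0126       260.0252         780.0755
  3       135.00       127.5884       382.7652       1,531.0609
  4       135.00       125.2094       500.8377       2,504.1886
  5       135.00       122.8748       614.3740       3,686.2442
  6       135.00       120.5837       723.5023       5,064.5161
  7       135.00       118.3353       828.3474       6,626.7793
  8     2,135.00     1,836.5570    14,692.4558     132,232.1026
  Σ                  2,659.6696    18,080.8160     152,581.9839
P = 2,659.6696.
Convexity = Σ t(t+1)·PV / [P·(1+y)²] = 152,581.9839 / (2,659.6696 × 1.038361) = 55.24935.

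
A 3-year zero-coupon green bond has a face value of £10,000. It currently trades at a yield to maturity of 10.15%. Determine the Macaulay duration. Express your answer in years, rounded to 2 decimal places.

A zero-coupon bond has a single cash flow at maturity, so its Macaulay duration equals its maturity: 3 years.

3.00 years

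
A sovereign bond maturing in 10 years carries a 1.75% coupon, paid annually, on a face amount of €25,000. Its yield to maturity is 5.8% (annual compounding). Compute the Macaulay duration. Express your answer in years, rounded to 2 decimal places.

Periodic yield y = 0.058. Discount each cash flow and weight by its year:
  t   CF        PV=CF/(1+0.058)^t    t·PV
  1       437.50       413.5161       413.5161
  2       437.50       390.8469       781.6939
  3       437.50       369.4206     1,108.2617
  4       437.50       349.1688     1,396.6751
  5       437.50       330.0272     1,650.1359
  6       437.50       311.9350     1,871.6098
  7       437.50       294.8346     2,063.8419
  8       437.50       278.6716     2,229.3728
  9       437.50       263.3947     2,370.5524
  10   25,437.50    14,474.9726   144,749.7258
  Σ                 17,476.7879   158,635.3852
Price P = Σ PV = 17,476.7879.
Macaulay duration = Σ(t·PV) / P = 158,635.3852 / 17,476.7879 = 9.07692 years.

9.08 years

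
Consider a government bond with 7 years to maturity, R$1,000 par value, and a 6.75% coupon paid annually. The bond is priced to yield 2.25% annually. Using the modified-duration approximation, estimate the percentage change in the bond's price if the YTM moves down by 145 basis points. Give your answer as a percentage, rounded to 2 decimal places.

+8.46%

Periodic yield y = 0.0225. Modified duration first:
  t   CF        PV=CF/(1+0.0225)^t    t·PV
  1        67.50        66.0147        66.0147
  2        67.50        64.5620       129.1240
  3        67.50        63.1413       189.4240
  4        67.50        61.7519       247.0077
  5        67.50        60.3931       301.9654
  6        67.50        59.0641       354.3848
  7     1,067.50       913.5339     6,394.7373
  Σ                  1,288.4611     7,682.6580
P = 1,288.4611; D_Mac = 5.96266 yrs; D_mod = 5.96266/(1+0.0225) = 5.83145 yrs.
ΔP/P ≈ -D_mod · Δy = -5.83145 × (-0.0145) = +0.084556 = +8.4556%.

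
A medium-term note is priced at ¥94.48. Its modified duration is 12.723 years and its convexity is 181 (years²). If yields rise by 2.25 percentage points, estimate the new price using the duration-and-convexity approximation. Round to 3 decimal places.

¥71.762

Duration effect: -D_mod·Δy = -12.723 × (+0.0225) = -0.2862675
Convexity effect: ½·C·(Δy)² = 0.5 × 181 × (0.0225)² = +0.045815625
ΔP/P ≈ -0.2862675 + 0.045815625 = -0.240451875
New price ≈ 94.48 × (1 - 0.240451875) = 71.76210685.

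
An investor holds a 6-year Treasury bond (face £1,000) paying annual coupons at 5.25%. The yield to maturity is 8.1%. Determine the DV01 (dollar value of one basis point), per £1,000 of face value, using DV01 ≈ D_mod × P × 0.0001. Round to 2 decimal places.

£0.42

Periodic yield y = 0.081.
  t   CF        PV=CF/(1+0.081)^t    t·PV
  1        52.50        48.5661        48.5661
  2        52.50        44.9271        89.8541
  3        52.50        41.5606       124.6819
  4        52.50        38.4465       153.7859
  5        52.50        35.5657       177.8283
  6     1,052.50       659.5807     3,957.4842
  Σ                    868.6467     4,552.2006
P = 868.6467; D_Mac = 5.24057 yrs; D_mod = 4.84789 yrs.
DV01 ≈ 4.84789 × 868.6467 × 0.0001 = 0.421110.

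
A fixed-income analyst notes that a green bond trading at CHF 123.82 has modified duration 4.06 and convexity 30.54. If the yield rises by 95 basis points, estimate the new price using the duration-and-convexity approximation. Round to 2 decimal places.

CHF 119.21

Duration effect: -D_mod·Δy = -4.06 × (+0.0095) = -0.038570
Convexity effect: ½·C·(Δy)² = 0.5 × 30.54 × (0.0095)² = +0.0013781175
ΔP/P ≈ -0.038570 + 0.0013781175 = -0.0371918825
New price ≈ 123.82 × (1 - 0.0371918825) = 119.21490110885.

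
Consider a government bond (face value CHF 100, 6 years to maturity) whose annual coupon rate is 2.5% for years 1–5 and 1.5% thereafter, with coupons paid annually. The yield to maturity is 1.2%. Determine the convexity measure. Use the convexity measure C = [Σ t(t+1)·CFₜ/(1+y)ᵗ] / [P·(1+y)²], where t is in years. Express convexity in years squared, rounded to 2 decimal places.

With y = 0.012:
  t   CF        PV=CF/(1+0.012)^t    t·PV        t(t+1)·PV
  1         2.50         2.4704         2.4704           4.9407
  2         2.50         2.4411         4.8821          14.6464
  3         2.50         2.4121         7.2364          28.9454
  4         2.50         2.3835         9.5341          47.6703
  5         2.50         2.3553        11.7763          70.6576
  6       101.50        94.4894       566.9362       3,968.5537
  Σ                    106.5517       602.8354       4,135.4140
P = 106.5517.
Convexity = Σ t(t+1)·PV / [P·(1+y)²] = 4,135.4140 / (106.5517 × 1.024144) = 37.89638.

37.90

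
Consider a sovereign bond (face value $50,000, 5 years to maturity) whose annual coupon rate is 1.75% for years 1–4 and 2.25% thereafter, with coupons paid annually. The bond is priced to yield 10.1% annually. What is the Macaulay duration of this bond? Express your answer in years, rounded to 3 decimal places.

Periodic yield y = 0.101. Discount each cash flow and weight by its year:
  t   CF        PV=CF/(1+0.101)^t    t·PV
  1       875.00       794.7321       794.7321
  2       875.00       721.8275     1,443.6550
  3       875.00       655.6108     1,966.8324
  4       875.00       595.4685     2,381.8739
  5    51,125.00    31,600.7017   158,003.5084
  Σ                 34,368.3405   164,590.6018
Price P = Σ PV = 34,368.3405.
Macaulay duration = Σ(t·PV) / P = 164,590.6018 / 34,368.3405 = 4.78902 years.

4.789 years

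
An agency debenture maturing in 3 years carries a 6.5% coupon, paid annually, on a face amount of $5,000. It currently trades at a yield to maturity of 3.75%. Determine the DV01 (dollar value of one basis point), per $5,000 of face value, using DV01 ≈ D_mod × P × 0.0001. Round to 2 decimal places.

Periodic yield y = 0.0375.
  t   CF        PV=CF/(1+0.0375)^t    t·PV
  1       325.00       313.2530       313.2530
  2       325.00       301.9306       603.8612
  3     5,325.00     4,768.2091    14,304.6274
  Σ                  5,383.3928    15,221.7417
P = 5,383.3928; D_Mac = 2.82754 yrs; D_mod = 2.72534 yrs.
DV01 ≈ 2.72534 × 5,383.3928 × 0.0001 = 1.467156.

$1.47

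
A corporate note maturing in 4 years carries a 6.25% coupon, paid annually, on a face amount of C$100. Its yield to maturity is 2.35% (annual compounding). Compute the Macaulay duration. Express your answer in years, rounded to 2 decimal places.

3.69 years

Periodic yield y = 0.0235. Discount each cash flow and weight by its year:
  t   CF        PV=CF/(1+0.0235)^t    t·PV
  1         6.25         6.1065         6.1065
  2         6.25         5.9663        11.9326
  3         6.25         5.8293        17.4879
  4       106.25        96.8228       387.2911
  Σ                    114.7249       422.8181
Price P = Σ PV = 114.7249.
Macaulay duration = Σ(t·PV) / P = 422.8181 / 114.7249 = 3.68550 years.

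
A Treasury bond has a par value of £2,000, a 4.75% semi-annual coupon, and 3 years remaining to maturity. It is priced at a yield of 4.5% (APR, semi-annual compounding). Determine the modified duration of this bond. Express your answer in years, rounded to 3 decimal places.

2.770 years

Periodic yield y = 0.0225. First find Macaulay duration:
  t   CF        PV=CF/(1+0.0225)^t    t·PV
  1        47.50        46.4548        46.4548
  2        47.50        45.4325        90.8651
  3        47.50        44.4328       133.2984
  4        47.50        43.4551       173.8202
  5        47.50        42.4988       212.4942
  6     2,047.50     1,791.6122    10,749.6732
  Σ                  2,013.8862    11,406.6058
P = 2,013.8862; Macaulay duration = 11,406.6058 / 2,013.8862 = 5.66398 half-year periods = 2.83199 years.
Modified duration = D_Mac / (1 + y) = 2.83199 / 1.0225 = 2.76967 years.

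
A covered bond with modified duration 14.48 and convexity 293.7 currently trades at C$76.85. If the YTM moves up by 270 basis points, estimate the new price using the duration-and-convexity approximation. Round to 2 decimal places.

Duration effect: -D_mod·Δy = -14.48 × (+0.027) = -0.390960
Convexity effect: ½·C·(Δy)² = 0.5 × 293.7 × (0.027)² = +0.10705365
ΔP/P ≈ -0.390960 + 0.10705365 = -0.28390635
New price ≈ 76.85 × (1 - 0.28390635) = 55.0317970025.

C$55.03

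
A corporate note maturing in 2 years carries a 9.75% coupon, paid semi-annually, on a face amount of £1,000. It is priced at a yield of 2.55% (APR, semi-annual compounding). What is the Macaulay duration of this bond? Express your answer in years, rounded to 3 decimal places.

1.874 years

Periodic yield y = 0.01275. Discount each cash flow and weight by its period:
  t   CF        PV=CF/(1+0.01275)^t    t·PV
  1        48.75        48.1363        48.1363
  2        48.75        47.5303        95.0605
  3        48.75        46.9319       140.7956
  4     1,048.75       996.9261     3,987.7044
  Σ                  1,139.5245     4,271.6968
Price P = Σ PV = 1,139.5245.
Macaulay duration = Σ(t·PV) / P = 4,271.6968 / 1,139.5245 = 3.74867 half-year periods.
In years: 3.74867 / 2 = 1.87433 years.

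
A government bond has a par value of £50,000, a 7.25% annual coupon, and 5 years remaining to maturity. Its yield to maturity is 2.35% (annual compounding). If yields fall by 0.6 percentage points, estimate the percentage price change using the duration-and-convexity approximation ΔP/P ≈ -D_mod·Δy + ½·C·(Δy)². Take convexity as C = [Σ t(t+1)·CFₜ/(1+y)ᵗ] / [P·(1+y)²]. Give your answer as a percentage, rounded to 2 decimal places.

+2.64%

With y = 0.0235:
  t   CF        PV=CF/(1+0.0235)^t    t·PV        t(t+1)·PV
  1     3,625.00     3,541.7684     3,541.7684       7,083.5369
  2     3,625.00     3,460.4479     6,920.8958      20,762.6875
  3     3,625.00     3,380.9945    10,142.9836      40,571.9345
  4     3,625.00     3,303.3655    13,213.4618      66,067.3091
  5    53,625.00    47,745.0190   238,725.0948   1,432,350.5690
  Σ                 61,431.5953   272,544.2046   1,566,836.0370
P = 61,431.5953; D_Mac = 4.43655 yrs; D_mod = 4.33468 yrs; C = 24.34759.
Duration effect: -4.33468 × (-0.006) = +0.026008
Convexity effect: 0.5 × 24.34759 × (-0.006)² = +0.0004383
ΔP/P ≈ +0.026008 + 0.0004383 = +0.026446 = +2.6446%.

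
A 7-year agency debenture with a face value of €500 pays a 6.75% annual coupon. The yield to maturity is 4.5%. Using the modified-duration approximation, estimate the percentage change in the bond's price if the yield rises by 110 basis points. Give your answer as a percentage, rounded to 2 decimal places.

-6.19%

Periodic yield y = 0.045. Modified duration first:
  t   CF        PV=CF/(1+0.045)^t    t·PV
  1        33.75        32.2967        32.2967
  2        33.75        30.9059        61.8118
  3        33.75        29.5750        88.7250
  4        33.75        28.3014       113.2058
  5        33.75        27.0827       135.4136
  6        33.75        25.9165       155.4989
  7       533.75       392.2147     2,745.5028
  Σ                    566.2929     3,332.4546
P = 566.2929; D_Mac = 5.88468 yrs; D_mod = 5.88468/(1+0.045) = 5.63128 yrs.
ΔP/P ≈ -D_mod · Δy = -5.63128 × (+0.011) = -0.061944 = -6.1944%.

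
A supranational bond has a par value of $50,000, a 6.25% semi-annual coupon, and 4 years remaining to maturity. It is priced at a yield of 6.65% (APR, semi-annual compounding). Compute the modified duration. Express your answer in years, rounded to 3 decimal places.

3.481 years

Periodic yield y = 0.03325. First find Macaulay duration:
  t   CF        PV=CF/(1+0.03325)^t    t·PV
  1     1,562.50     1,512.2187     1,512.2187
  2     1,562.50     1,463.5555     2,927.1110
  3     1,562.50     1,416.4583     4,249.3748
  4     1,562.50     1,370.8766     5,483.5065
  5     1,562.50     1,326.7618     6,633.8090
  6     1,562.50     1,284.0666     7,704.3995
  7     1,562.50     1,242.7453     8,699.2171
  8    51,562.50    39,690.8733   317,526.9862
  Σ                 49,307.5561   354,736.6227
P = 49,307.5561; Macaulay duration = 354,736.6227 / 49,307.5561 = 7.19437 half-year periods = 3.59718 years.
Modified duration = D_Mac / (1 + y) = 3.59718 / 1.03325 = 3.48143 years.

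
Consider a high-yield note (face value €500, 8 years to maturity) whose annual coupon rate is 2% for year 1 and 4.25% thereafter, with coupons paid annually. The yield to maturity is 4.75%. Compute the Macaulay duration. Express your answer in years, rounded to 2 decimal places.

Periodic yield y = 0.0475. Discount each cash flow and weight by its year:
  t   CF        PV=CF/(1+0.0475)^t    t·PV
  1        10.00         9.5465         9.5465
  2        21.25        19.3665        38.7330
  3        21.25        18.4883        55.4649
  4        21.25        17.6499        70.5997
  5        21.25        16.8496        84.2478
  6        21.25        16.0855        96.5130
  7        21.25        15.3561       107.4926
  8       521.25       359.5951     2,876.7611
  Σ                    472.9376     3,339.3587
Price P = Σ PV = 472.9376.
Macaulay duration = Σ(t·PV) / P = 3,339.3587 / 472.9376 = 7.06089 years.

7.06 years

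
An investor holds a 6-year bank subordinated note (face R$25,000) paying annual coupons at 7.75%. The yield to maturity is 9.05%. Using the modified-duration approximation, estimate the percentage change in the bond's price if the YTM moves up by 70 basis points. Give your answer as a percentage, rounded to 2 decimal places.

Periodic yield y = 0.0905. Modified duration first:
  t   CF        PV=CF/(1+0.0905)^t    t·PV
  1     1,937.50     1,776.7079     1,776.7079
  2     1,937.50     1,629.2599     3,258.5198
  3     1,937.50     1,494.0485     4,482.1456
  4     1,937.50     1,370.0582     5,480.2330
  5     1,937.50     1,256.3579     6,281.7893
  6    26,937.50    16,017.8148    96,106.8888
  Σ                 23,544.2473   117,386.2844
P = 23,544.2473; D_Mac = 4.98577 yrs; D_mod = 4.98577/(1+0.0905) = 4.57201 yrs.
ΔP/P ≈ -D_mod · Δy = -4.57201 × (+0.007) = -0.032004 = -3.2004%.

-3.20%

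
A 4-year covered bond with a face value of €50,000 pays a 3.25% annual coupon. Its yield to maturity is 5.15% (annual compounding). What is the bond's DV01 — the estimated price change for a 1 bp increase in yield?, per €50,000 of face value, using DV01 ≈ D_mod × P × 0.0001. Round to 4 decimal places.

Periodic yield y = 0.0515.
  t   CF        PV=CF/(1+0.0515)^t    t·PV
  1     1,625.00     1,545.4113     1,545.4113
  2     1,625.00     1,469.7207     2,939.4414
  3     1,625.00     1,397.7372     4,193.2117
  4    51,625.00    42,230.1823   168,920.7293
  Σ                 46,643.0516   177,598.7938
P = 46,643.0516; D_Mac = 3.80762 yrs; D_mod = 3.62113 yrs.
DV01 ≈ 3.62113 × 46,643.0516 × 0.0001 = 16.890042.

€16.8900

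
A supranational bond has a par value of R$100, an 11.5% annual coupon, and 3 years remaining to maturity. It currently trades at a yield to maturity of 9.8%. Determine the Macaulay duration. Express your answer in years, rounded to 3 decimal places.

Periodic yield y = 0.098. Discount each cash flow and weight by its year:
  t   CF        PV=CF/(1+0.098)^t    t·PV
  1        11.50        10.4736        10.4736
  2        11.50         9.5388        19.0776
  3       111.50        84.2302       252.6906
  Σ                    104.2426       282.2418
Price P = Σ PV = 104.2426.
Macaulay duration = Σ(t·PV) / P = 282.2418 / 104.2426 = 2.70755 years.

2.708 years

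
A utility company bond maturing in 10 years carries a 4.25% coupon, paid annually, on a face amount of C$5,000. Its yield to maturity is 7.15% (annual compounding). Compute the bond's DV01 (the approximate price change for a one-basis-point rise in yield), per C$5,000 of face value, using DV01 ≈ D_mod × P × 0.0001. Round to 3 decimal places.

C$3.022

Periodic yield y = 0.0715.
  t   CF        PV=CF/(1+0.0715)^t    t·PV
  1       212.50       198.3201       198.3201
  2       212.50       185.0864       370.1729
  3       212.50       172.7358       518.2075
  4       212.50       161.2094       644.8374
  5       212.50       150.4520       752.2602
  6       212.50       140.4125       842.4752
  7       212.50       131.0430       917.3007
  8       212.50       122.2986       978.3889
  9       212.50       114.1378     1,027.2399
  10    5,212.50     2,612.9092    26,129.0918
  Σ                  3,988.6048    32,378.2945
P = 3,988.6048; D_Mac = 8.11770 yrs; D_mod = 7.57601 yrs.
DV01 ≈ 7.57601 × 3,988.6048 × 0.0001 = 3.021773.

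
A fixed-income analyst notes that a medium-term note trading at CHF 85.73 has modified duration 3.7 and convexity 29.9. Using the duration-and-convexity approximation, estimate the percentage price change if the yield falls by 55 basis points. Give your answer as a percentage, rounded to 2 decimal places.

Duration effect: -D_mod·Δy = -3.7 × (-0.0055) = +0.020350
Convexity effect: ½·C·(Δy)² = 0.5 × 29.9 × (-0.0055)² = +0.0004522375
ΔP/P ≈ +0.020350 + 0.0004522375 = +0.0208022375
= +2.08022375%.

+2.08%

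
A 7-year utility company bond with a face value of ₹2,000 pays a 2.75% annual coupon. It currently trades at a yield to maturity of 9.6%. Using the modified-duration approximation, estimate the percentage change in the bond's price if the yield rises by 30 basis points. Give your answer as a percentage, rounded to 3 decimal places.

-1.727%

Periodic yield y = 0.096. Modified duration first:
  t   CF        PV=CF/(1+0.096)^t    t·PV
  1        55.00        50.1825        50.1825
  2        55.00        45.7869        91.5739
  3        55.00        41.7764       125.3292
  4        55.00        38.1172       152.4686
  5        55.00        34.7784       173.8921
  6        55.00        31.7321       190.3928
  7     2,055.00     1,081.7775     7,572.4426
  Σ                  1,324.1510     8,356.2817
P = 1,324.1510; D_Mac = 6.31067 yrs; D_mod = 6.31067/(1+0.096) = 5.75791 yrs.
ΔP/P ≈ -D_mod · Δy = -5.75791 × (+0.003) = -0.017274 = -1.7274%.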